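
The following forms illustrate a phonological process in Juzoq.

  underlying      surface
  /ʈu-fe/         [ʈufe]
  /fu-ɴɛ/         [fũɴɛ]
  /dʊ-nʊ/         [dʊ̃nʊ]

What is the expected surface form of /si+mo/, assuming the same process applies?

[sĩmo]

The data show regressive nasality assimilation (vowel nasalisation): /u/ → [ũ] before /ɴ/; /ʊ/ → [ʊ̃] before /n/ — a vowel is nasalised by an immediately following nasal consonant.
No change occurs in [ʈufe] because the vowel at the boundary is adjacent to an oral consonant, not a nasal (/u/ next to /f/).
The vowel /i/ is adjacent to the following nasal /m/, so it acquires [+nasal] and surfaces as [ĩ].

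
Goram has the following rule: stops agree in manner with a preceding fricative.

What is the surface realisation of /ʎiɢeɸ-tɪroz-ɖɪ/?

The rule targets /t/ (voiceless alveolar stop), which sits after the trigger /ɸ/ (fricative).
The voiceless alveolar fricative is [s], so /t/ → [s].
At the second juncture, /ɖ/ likewise becomes [ʐ] adjacent to /z/.

[ʎiɢeɸsɪrozʐɪ]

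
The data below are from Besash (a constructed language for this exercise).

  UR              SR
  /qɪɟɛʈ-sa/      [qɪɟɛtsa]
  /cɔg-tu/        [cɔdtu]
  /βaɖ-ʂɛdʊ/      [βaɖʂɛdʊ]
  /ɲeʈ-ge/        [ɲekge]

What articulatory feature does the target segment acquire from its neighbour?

Underlying /ʈ/ is realised as [t] next to /s/; /s/ itself does not change.
The change retroflex → alveolar matches the place of the following /s/, identifying this as place assimilation.
The other alternating forms pattern the same way: /g/ → [d] before /t/ (velar → alveolar, matching alveolar); /ʈ/ → [k] before /g/ (retroflex → velar, matching velar) — only place changes, and always toward the following segment.
No alternation appears in [βaɖʂɛdʊ]: there the adjacent consonants already agree in place (/ɖ/ and /ʂ/ are both retroflex), so this form is consistent with the same rule.

place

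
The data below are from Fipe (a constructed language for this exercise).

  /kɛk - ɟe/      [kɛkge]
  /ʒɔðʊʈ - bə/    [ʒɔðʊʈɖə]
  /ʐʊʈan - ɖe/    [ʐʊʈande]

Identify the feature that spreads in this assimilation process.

place

Underlying /ɟ/ is realised as [g] next to /k/; /k/ itself does not change.
/ɟ/ is palatal while /k/ is velar; the output [g] is velar, matching the trigger — so the feature that spreads is place.
The same holds elsewhere in the data: /b/ → [ɖ] after /ʈ/ (bilabial → retroflex, matching retroflex); /ɖ/ → [d] after /n/ (retroflex → alveolar, matching alveolar) — only place changes, and always toward the preceding segment.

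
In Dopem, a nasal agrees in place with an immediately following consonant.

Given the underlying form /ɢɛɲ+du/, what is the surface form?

The rule targets /ɲ/ (voiced palatal nasal), which sits before the trigger /d/ (alveolar).
A voiced alveolar nasal is [n], so the surface segment is [n].

[ɢɛndu]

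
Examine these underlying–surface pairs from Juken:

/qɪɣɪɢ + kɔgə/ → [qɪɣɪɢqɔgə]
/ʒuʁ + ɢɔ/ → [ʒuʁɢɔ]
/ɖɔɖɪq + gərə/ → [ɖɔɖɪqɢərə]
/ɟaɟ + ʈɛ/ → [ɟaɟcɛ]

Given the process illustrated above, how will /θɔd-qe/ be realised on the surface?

The data show progressive place assimilation: /k/ → [q] after /ɢ/; /g/ → [ɢ] after /q/; /ʈ/ → [c] after /ɟ/. In each pair only place changes, matching the preceding consonant, while manner and voice stay constant.
No alternation appears in [ʒuʁɢɔ]: there the adjacent consonants already agree in place (/ɢ/ and /ʁ/ are both uvular), so this form is consistent with the same rule.
/q/ is a voiceless uvular stop. The preceding trigger /d/ is alveolar, so /q/ must become alveolar as well.
Changing only its place to alveolar gives [t] — the voiceless alveolar stop.

[θɔdte]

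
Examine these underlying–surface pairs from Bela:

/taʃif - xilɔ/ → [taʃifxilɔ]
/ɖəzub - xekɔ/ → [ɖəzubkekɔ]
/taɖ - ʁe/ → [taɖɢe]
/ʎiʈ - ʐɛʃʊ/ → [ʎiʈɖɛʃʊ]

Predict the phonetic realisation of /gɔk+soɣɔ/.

[gɔktoɣɔ]

The data show progressive manner assimilation: /x/ → [k] after /b/; /ʁ/ → [ɢ] after /ɖ/; /ʐ/ → [ɖ] after /ʈ/. In each pair only manner changes, matching the preceding consonant, while place and voice stay constant.
Nothing changes in [taʃifxilɔ]: there the adjacent consonants already agree in manner (/x/ and /f/ are both fricatives), so this form is consistent with the same rule.
The rule targets /s/ (voiceless alveolar fricative), which sits after the trigger /k/ (stop).
Changing only its manner to stop gives [t] — the voiceless alveolar stop.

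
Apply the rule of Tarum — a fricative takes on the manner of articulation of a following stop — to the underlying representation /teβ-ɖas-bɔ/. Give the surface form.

The rule targets /β/ (voiced bilabial fricative), which sits before the trigger /ɖ/ (stop).
Changing only its manner to stop gives [b] — the voiced bilabial stop.
The same rule applies at the second boundary: /s/ → [t] next to /b/.

[tebɖatbɔ]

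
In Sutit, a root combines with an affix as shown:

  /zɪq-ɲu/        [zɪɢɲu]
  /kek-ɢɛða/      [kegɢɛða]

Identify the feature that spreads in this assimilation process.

Underlying /q/ is realised as [ɢ] next to /ɲ/; /ɲ/ itself does not change.
/q/ is voiceless while /ɲ/ is voiced; the output [ɢ] is voiced, matching the trigger — so the feature that spreads is voicing.
The other alternating form patterns the same way: /k/ → [g] before /ɢ/ (voiceless → voiced, matching voiced) — only voicing changes, and always toward the following segment.

voicing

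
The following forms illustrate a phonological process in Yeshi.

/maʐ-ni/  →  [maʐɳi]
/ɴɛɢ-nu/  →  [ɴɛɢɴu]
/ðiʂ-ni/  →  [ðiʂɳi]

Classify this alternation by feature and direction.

progressive place assimilation

Comparing underlying and surface forms, /n/ → [ɳ] is the alternation; the neighbouring /ʐ/ is constant.
The change alveolar → retroflex matches the place of the preceding /ʐ/, identifying this as place assimilation.
Manner and voice are unchanged, so the assimilation is partial, not total.
The other alternating forms pattern the same way: /n/ → [ɴ] after /ɢ/ (alveolar → uvular, matching uvular); /n/ → [ɳ] after /ʂ/ (alveolar → retroflex, matching retroflex) — only place changes, and always toward the preceding segment.
The trigger is the preceding segment, so the direction is progressive (perseverative).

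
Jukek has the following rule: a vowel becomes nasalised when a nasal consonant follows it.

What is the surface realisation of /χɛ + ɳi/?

/ɛ/ sits next to the nasal /ɳ/ and is therefore nasalised to [ɛ̃].

[χɛ̃ɳi]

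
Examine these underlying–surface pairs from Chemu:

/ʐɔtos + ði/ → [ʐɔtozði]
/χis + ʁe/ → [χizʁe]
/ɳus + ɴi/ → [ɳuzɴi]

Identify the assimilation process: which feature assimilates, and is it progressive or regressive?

Comparing underlying and surface forms, /s/ → [z] is the alternation; the neighbouring /ð/ is constant.
The change voiceless → voiced matches the voicing of the following /ð/, identifying this as voicing assimilation.
Place and manner are unchanged, so the assimilation is partial, not total.
Checking the remaining alternations: /s/ → [z] before /ʁ/ (voiceless → voiced, matching voiced); /s/ → [z] before /ɴ/ (voiceless → voiced, matching voiced) — only voicing changes, and always toward the following segment.
Since the segment that changes precedes the conditioning segment, the assimilation is regressive.

regressive voicing assimilation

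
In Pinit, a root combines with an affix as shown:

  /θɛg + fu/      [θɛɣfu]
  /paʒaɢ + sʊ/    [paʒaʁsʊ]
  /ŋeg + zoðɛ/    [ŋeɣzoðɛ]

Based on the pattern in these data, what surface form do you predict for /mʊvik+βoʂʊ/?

The data show regressive manner assimilation: /g/ → [ɣ] before /f/; /ɢ/ → [ʁ] before /s/; /g/ → [ɣ] before /z/. In each pair only manner changes, matching the following consonant, while place and voice stay constant.
/k/ is a voiceless velar stop. The following trigger /β/ is a fricative, so /k/ must become a fricative as well.
Changing only its manner to fricative gives [x] — the voiceless velar fricative.

[mʊvixβoʂʊ]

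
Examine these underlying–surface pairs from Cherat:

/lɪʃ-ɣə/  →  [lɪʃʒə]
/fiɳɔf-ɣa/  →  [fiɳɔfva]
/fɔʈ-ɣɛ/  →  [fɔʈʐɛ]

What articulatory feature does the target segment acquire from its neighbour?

The segment that alternates is /ɣ/, which surfaces as [ʒ] when adjacent to /ʃ/.
The change velar → postalveolar matches the place of the preceding /ʃ/, identifying this as place assimilation.
The other alternating forms pattern the same way: /ɣ/ → [v] after /f/ (velar → labiodental, matching labiodental); /ɣ/ → [ʐ] after /ʈ/ (velar → retroflex, matching retroflex) — only place changes, and always toward the preceding segment.

place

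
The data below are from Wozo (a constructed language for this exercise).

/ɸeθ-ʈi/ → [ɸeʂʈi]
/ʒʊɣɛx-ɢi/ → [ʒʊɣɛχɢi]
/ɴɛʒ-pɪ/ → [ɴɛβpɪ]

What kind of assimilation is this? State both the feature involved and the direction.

The segment that alternates is /θ/, which surfaces as [ʂ] when adjacent to /ʈ/.
The change dental → retroflex matches the place of the following /ʈ/, identifying this as place assimilation.
Manner and voice are unchanged, so the assimilation is partial, not total.
Checking the remaining alternations: /x/ → [χ] before /ɢ/ (velar → uvular, matching uvular); /ʒ/ → [β] before /p/ (postalveolar → bilabial, matching bilabial) — only place changes, and always toward the following segment.
The trigger is the following segment, so the direction is regressive (anticipatory).

regressive place assimilation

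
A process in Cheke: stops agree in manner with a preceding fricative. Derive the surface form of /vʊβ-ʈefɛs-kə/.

[vʊβʂefɛsxə]

The rule targets /ʈ/ (voiceless retroflex stop), which sits after the trigger /β/ (fricative).
A voiceless retroflex fricative is [ʂ], so the surface segment is [ʂ].
The same rule applies at the second boundary: /k/ → [x] next to /s/.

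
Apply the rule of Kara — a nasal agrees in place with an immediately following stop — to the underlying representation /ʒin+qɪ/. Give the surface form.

[ʒiɴqɪ]

The rule targets /n/ (voiced alveolar nasal), which sits before the trigger /q/ (uvular).
The voiced uvular nasal is [ɴ], so /n/ → [ɴ].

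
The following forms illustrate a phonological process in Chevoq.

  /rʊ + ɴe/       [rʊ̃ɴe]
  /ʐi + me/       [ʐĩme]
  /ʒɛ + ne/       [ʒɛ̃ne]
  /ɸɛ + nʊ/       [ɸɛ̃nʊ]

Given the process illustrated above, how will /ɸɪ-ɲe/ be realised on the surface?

[ɸɪ̃ɲe]

The data show regressive nasality assimilation (vowel nasalisation): /ʊ/ → [ʊ̃] before /ɴ/; /i/ → [ĩ] before /m/; /ɛ/ → [ɛ̃] before /n/ — a vowel is nasalised by an immediately following nasal consonant.
The vowel /ɪ/ is adjacent to the following nasal /ɲ/, so it acquires [+nasal] and surfaces as [ɪ̃].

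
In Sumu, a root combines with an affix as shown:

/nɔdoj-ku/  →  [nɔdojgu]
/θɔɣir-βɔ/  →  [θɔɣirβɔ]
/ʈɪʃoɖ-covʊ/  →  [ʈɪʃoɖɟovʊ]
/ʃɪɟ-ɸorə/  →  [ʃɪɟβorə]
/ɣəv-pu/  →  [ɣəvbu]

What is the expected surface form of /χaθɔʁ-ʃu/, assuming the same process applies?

[χaθɔʁʒu]

The data show progressive voicing assimilation: /k/ → [g] after /j/; /c/ → [ɟ] after /ɖ/; /ɸ/ → [β] after /ɟ/; /p/ → [b] after /v/. In each pair only voicing changes, matching the preceding consonant, while place and manner stay constant.
Nothing changes in [θɔɣirβɔ]: there the adjacent consonants already agree in voicing (/β/ and /r/ are both voiced), so this form is consistent with the same rule.
/ʃ/ is a voiceless postalveolar fricative. The preceding trigger /ʁ/ is voiced, so /ʃ/ must become voiced as well.
The voiced postalveolar fricative is [ʒ], so /ʃ/ → [ʒ].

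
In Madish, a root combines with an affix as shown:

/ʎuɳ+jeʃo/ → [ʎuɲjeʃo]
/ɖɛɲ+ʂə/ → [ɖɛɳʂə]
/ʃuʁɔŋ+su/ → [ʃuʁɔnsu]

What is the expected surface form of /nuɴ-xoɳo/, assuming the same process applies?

The data show regressive place assimilation: /ɳ/ → [ɲ] before /j/; /ɲ/ → [ɳ] before /ʂ/; /ŋ/ → [n] before /s/. In each pair only place changes, matching the following consonant, while manner and voice stay constant.
The rule targets /ɴ/ (voiced uvular nasal), which sits before the trigger /x/ (velar).
The voiced velar nasal is [ŋ], so /ɴ/ → [ŋ].

[nuŋxoɳo]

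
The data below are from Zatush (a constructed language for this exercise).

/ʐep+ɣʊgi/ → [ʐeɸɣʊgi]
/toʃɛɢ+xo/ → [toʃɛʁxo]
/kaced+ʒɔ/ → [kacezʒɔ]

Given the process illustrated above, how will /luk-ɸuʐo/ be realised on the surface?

The data show regressive manner assimilation: /p/ → [ɸ] before /ɣ/; /ɢ/ → [ʁ] before /x/; /d/ → [z] before /ʒ/. In each pair only manner changes, matching the following consonant, while place and voice stay constant.
/k/ is a voiceless velar stop. The following trigger /ɸ/ is a fricative, so /k/ must become a fricative as well.
A voiceless velar fricative is [x], so the surface segment is [x].

[luxɸuʐo]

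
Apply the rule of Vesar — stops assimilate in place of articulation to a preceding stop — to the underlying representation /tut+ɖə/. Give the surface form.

[tutdə]

The rule targets /ɖ/ (voiced retroflex stop), which sits after the trigger /t/ (alveolar).
Changing only its place to alveolar gives [d] — the voiced alveolar stop.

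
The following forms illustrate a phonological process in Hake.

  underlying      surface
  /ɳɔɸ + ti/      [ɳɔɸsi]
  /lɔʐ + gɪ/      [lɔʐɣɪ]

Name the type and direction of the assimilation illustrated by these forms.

progressive manner assimilation

Comparing underlying and surface forms, /t/ → [s] is the alternation; the neighbouring /ɸ/ is constant.
The change stop → fricative matches the manner of the preceding /ɸ/, identifying this as manner assimilation.
Place and voice are unchanged, so the assimilation is partial, not total.
Checking the remaining alternation: /g/ → [ɣ] after /ʐ/ (stop → fricative, matching a fricative) — only manner changes, and always toward the preceding segment.
The trigger is the preceding segment, so the direction is progressive (perseverative).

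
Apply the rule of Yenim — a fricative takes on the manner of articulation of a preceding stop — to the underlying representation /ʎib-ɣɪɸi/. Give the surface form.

The rule targets /ɣ/ (voiced velar fricative), which sits after the trigger /b/ (stop).
The voiced velar stop is [g], so /ɣ/ → [g].

[ʎibgɪɸi]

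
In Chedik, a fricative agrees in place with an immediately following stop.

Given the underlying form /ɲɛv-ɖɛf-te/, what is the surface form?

The rule targets /v/ (voiced labiodental fricative), which sits before the trigger /ɖ/ (retroflex).
The voiced retroflex fricative is [ʐ], so /v/ → [ʐ].
The same rule applies at the second boundary: /f/ → [s] next to /t/.

[ɲɛʐɖɛste]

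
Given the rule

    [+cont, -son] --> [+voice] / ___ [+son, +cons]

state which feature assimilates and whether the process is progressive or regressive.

The target ([+cont, -son], fricatives) acquires [+voice] next to a sonorant consonant ([+son, +cons]) — it takes on the voicing of its neighbour, so the feature that spreads is voicing.
The conditioning segment sits to the right of the focus bar, meaning the trigger follows the segment that changes — regressive assimilation.

regressive voicing assimilation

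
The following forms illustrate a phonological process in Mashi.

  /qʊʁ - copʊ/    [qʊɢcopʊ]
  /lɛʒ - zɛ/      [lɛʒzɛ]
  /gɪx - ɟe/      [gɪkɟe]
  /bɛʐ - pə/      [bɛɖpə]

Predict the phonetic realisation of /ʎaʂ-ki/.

The data show regressive manner assimilation: /ʁ/ → [ɢ] before /c/; /x/ → [k] before /ɟ/; /ʐ/ → [ɖ] before /p/. In each pair only manner changes, matching the following consonant, while place and voice stay constant.
No alternation appears in [lɛʒzɛ]: there the adjacent consonants already agree in manner (/ʒ/ and /z/ are both fricatives), so this form is consistent with the same rule.
The rule targets /ʂ/ (voiceless retroflex fricative), which sits before the trigger /k/ (stop).
A voiceless retroflex stop is [ʈ], so the surface segment is [ʈ].

[ʎaʈki]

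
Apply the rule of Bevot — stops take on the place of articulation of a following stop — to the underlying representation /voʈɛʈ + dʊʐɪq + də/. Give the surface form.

[voʈɛtdʊʐɪtdə]

/ʈ/ is a voiceless retroflex stop. The following trigger /d/ is alveolar, so /ʈ/ must become alveolar as well.
The voiceless alveolar stop is [t], so /ʈ/ → [t].
At the second juncture, /q/ likewise becomes [t] adjacent to /d/.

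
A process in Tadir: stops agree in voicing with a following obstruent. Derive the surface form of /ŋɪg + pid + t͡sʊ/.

The rule targets /g/ (voiced velar stop), which sits before the trigger /p/ (voiceless).
Changing only its voicing to voiceless gives [k] — the voiceless velar stop.
The same rule applies at the second boundary: /d/ → [t] next to /t͡s/.

[ŋɪkpitt͡sʊ]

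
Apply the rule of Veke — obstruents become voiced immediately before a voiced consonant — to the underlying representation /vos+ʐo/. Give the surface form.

[vozʐo]

/s/ is a voiceless alveolar fricative. The following trigger /ʐ/ is voiced, so /s/ must become voiced as well.
The voiced alveolar fricative is [z], so /s/ → [z].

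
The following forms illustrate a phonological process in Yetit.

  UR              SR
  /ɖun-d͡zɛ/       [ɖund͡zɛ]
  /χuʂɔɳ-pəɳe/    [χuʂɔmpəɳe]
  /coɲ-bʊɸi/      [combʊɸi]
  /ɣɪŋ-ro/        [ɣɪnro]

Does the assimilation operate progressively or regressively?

regressive

The segment that alternates is /ɳ/, which surfaces as [m] when adjacent to /p/.
/ɳ/ is retroflex while /p/ is bilabial; the output [m] is bilabial, matching the trigger — so the feature that spreads is place.
The same holds elsewhere in the data: /ɲ/ → [m] before /b/ (palatal → bilabial, matching bilabial); /ŋ/ → [n] before /r/ (velar → alveolar, matching alveolar) — only place changes, and always toward the following segment.
Nothing changes in [ɖund͡zɛ]: there the adjacent consonants already agree in place (/n/ and /d͡z/ are both alveolar), so this form is consistent with the same rule.
Since the segment that changes precedes the conditioning segment, the assimilation is regressive.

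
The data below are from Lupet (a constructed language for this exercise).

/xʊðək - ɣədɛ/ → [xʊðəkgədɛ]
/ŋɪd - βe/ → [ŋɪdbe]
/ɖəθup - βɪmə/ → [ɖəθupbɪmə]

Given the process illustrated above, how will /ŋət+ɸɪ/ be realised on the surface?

[ŋətpɪ]

The data show progressive manner assimilation: /ɣ/ → [g] after /k/; /β/ → [b] after /d/; /β/ → [b] after /p/. In each pair only manner changes, matching the preceding consonant, while place and voice stay constant.
/ɸ/ is a voiceless bilabial fricative. The preceding trigger /t/ is a stop, so /ɸ/ must become a stop as well.
Changing only its manner to stop gives [p] — the voiceless bilabial stop.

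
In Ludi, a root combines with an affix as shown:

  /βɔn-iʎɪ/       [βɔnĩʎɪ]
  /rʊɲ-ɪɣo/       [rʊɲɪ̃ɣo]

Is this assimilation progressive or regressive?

progressive

The vowel /i/ surfaces as nasalised [ĩ] next to the preceding nasal /n/ — it has acquired the [+nasal] feature of its neighbour.
The other form shows the same pattern: /ɪ/ → [ɪ̃] after /ɲ/ — each time a vowel is nasalised next to a preceding nasal.
Because the conditioning nasal is to the left of the vowel that changes, the process is progressive (perseverative).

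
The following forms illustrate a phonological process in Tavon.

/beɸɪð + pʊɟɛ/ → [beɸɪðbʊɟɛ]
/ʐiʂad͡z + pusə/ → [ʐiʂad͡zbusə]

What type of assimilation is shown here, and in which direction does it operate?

progressive voicing assimilation

The segment that alternates is /p/, which surfaces as [b] when adjacent to /ð/.
/p/ is voiceless while /ð/ is voiced; the output [b] is voiced, matching the trigger — so the feature that spreads is voicing.
Place and manner are unchanged, so the assimilation is partial, not total.
The other alternating form patterns the same way: /p/ → [b] after /d͡z/ (voiceless → voiced, matching voiced) — only voicing changes, and always toward the preceding segment.
The trigger is the preceding segment, so the direction is progressive (perseverative).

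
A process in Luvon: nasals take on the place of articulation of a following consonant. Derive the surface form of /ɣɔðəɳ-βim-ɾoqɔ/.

The rule targets /ɳ/ (voiced retroflex nasal), which sits before the trigger /β/ (bilabial).
The voiced bilabial nasal is [m], so /ɳ/ → [m].
The same rule applies at the second boundary: /m/ → [n] next to /ɾ/.

[ɣɔðəmβinɾoqɔ]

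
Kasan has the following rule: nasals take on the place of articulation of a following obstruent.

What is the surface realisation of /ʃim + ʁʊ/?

[ʃiɴʁʊ]

/m/ is a voiced bilabial nasal. The following trigger /ʁ/ is uvular, so /m/ must become uvular as well.
The voiced uvular nasal is [ɴ], so /m/ → [ɴ].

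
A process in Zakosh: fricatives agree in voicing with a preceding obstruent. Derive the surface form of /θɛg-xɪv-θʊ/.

[θɛgɣɪvðʊ]

/x/ is a voiceless velar fricative. The preceding trigger /g/ is voiced, so /x/ must become voiced as well.
A voiced velar fricative is [ɣ], so the surface segment is [ɣ].
The same rule applies at the second boundary: /θ/ → [ð] next to /v/.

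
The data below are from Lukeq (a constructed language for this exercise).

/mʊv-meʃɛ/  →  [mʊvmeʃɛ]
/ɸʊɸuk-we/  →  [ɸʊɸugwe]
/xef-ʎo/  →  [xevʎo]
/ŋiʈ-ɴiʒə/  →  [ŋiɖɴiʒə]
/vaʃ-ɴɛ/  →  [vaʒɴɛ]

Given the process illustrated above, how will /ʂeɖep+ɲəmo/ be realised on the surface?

[ʂeɖebɲəmo]

The data show regressive voicing assimilation: /k/ → [g] before /w/; /f/ → [v] before /ʎ/; /ʈ/ → [ɖ] before /ɴ/; /ʃ/ → [ʒ] before /ɴ/. In each pair only voicing changes, matching the following consonant, while place and manner stay constant.
Nothing changes in [mʊvmeʃɛ]: there the adjacent consonants already agree in voicing (/v/ and /m/ are both voiced), so this form is consistent with the same rule.
/p/ is a voiceless bilabial stop. The following trigger /ɲ/ is voiced, so /p/ must become voiced as well.
A voiced bilabial stop is [b], so the surface segment is [b].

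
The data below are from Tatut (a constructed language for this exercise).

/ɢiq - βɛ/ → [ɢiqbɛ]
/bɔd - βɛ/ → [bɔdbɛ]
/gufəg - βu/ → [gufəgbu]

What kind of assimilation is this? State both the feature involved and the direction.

progressive manner assimilation

Underlying /β/ is realised as [b] next to /q/; /q/ itself does not change.
The change fricative → stop matches the manner of the preceding /q/, identifying this as manner assimilation.
Place and voice are unchanged, so the assimilation is partial, not total.
Checking the remaining alternations: /β/ → [b] after /d/ (fricative → stop, matching a stop); /β/ → [b] after /g/ (fricative → stop, matching a stop) — only manner changes, and always toward the preceding segment.
The trigger is the preceding segment, so the direction is progressive (perseverative).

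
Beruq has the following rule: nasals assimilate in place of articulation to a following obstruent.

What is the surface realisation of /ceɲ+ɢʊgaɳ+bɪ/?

/ɲ/ is a voiced palatal nasal. The following trigger /ɢ/ is uvular, so /ɲ/ must become uvular as well.
The voiced uvular nasal is [ɴ], so /ɲ/ → [ɴ].
The same rule applies at the second boundary: /ɳ/ → [m] next to /b/.

[ceɴɢʊgambɪ]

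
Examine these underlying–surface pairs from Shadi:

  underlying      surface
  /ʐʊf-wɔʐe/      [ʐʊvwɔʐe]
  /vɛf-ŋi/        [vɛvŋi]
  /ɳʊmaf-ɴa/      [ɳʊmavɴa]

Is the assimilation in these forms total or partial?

partial assimilation

Comparing underlying and surface forms, /f/ → [v] is the alternation; the neighbouring /w/ is constant.
/f/ is voiceless while /w/ is voiced; the output [v] is voiced, matching the trigger — so the feature that spreads is voicing.
Place and manner are unchanged, so the assimilation is partial, not total.
Checking the remaining alternations: /f/ → [v] before /ŋ/ (voiceless → voiced, matching voiced); /f/ → [v] before /ɴ/ (voiceless → voiced, matching voiced) — only voicing changes, and always toward the following segment.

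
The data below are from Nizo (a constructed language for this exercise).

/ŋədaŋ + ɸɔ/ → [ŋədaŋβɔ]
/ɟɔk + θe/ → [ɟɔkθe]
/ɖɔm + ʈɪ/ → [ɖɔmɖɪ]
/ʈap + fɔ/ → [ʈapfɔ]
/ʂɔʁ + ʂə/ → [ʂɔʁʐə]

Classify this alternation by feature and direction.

The segment that alternates is /ɸ/, which surfaces as [β] when adjacent to /ŋ/.
/ɸ/ is voiceless while /ŋ/ is voiced; the output [β] is voiced, matching the trigger — so the feature that spreads is voicing.
Place and manner are unchanged, so the assimilation is partial, not total.
Checking the remaining alternations: /ʈ/ → [ɖ] after /m/ (voiceless → voiced, matching voiced); /ʂ/ → [ʐ] after /ʁ/ (voiceless → voiced, matching voiced) — only voicing changes, and always toward the preceding segment.
Nothing changes in [ɟɔkθe], [ʈapfɔ]: there the adjacent consonants already agree in voicing (/θ/ and /k/ are both voiceless; /f/ and /p/ are both voiceless), so these forms are consistent with the same rule.
The trigger is the preceding segment, so the direction is progressive (perseverative).

progressive voicing assimilation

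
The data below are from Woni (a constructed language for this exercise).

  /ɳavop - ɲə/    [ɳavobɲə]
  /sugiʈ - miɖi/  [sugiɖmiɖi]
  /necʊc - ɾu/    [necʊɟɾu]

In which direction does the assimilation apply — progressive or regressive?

Underlying /p/ is realised as [b] next to /ɲ/; /ɲ/ itself does not change.
The change voiceless → voiced matches the voicing of the following /ɲ/, identifying this as voicing assimilation.
Checking the remaining alternations: /ʈ/ → [ɖ] before /m/ (voiceless → voiced, matching voiced); /c/ → [ɟ] before /ɾ/ (voiceless → voiced, matching voiced) — only voicing changes, and always toward the following segment.
The trigger is the following segment, so the direction is regressive (anticipatory).

regressive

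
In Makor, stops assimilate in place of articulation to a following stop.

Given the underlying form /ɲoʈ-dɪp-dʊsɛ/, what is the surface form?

/ʈ/ is a voiceless retroflex stop. The following trigger /d/ is alveolar, so /ʈ/ must become alveolar as well.
A voiceless alveolar stop is [t], so the surface segment is [t].
The same rule applies at the second boundary: /p/ → [t] next to /d/.

[ɲotdɪtdʊsɛ]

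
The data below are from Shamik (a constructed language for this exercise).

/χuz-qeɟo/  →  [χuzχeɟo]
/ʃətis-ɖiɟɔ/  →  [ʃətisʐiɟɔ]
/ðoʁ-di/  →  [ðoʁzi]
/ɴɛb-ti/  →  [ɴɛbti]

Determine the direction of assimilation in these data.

Comparing underlying and surface forms, /q/ → [χ] is the alternation; the neighbouring /z/ is constant.
The change stop → fricative matches the manner of the preceding /z/, identifying this as manner assimilation.
The same holds elsewhere in the data: /ɖ/ → [ʐ] after /s/ (stop → fricative, matching a fricative); /d/ → [z] after /ʁ/ (stop → fricative, matching a fricative) — only manner changes, and always toward the preceding segment.
Nothing changes in [ɴɛbti]: there the adjacent consonants already agree in manner (/t/ and /b/ are both stops), so this form is consistent with the same rule.
The trigger is the preceding segment, so the direction is progressive (perseverative).

progressive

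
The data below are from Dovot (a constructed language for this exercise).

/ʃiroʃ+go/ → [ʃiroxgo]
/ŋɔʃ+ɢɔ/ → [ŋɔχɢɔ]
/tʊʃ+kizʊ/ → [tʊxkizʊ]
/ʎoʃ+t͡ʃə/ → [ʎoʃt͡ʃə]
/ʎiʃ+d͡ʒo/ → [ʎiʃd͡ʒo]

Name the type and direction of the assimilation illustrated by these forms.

The segment that alternates is /ʃ/, which surfaces as [x] when adjacent to /g/.
/ʃ/ is postalveolar while /g/ is velar; the output [x] is velar, matching the trigger — so the feature that spreads is place.
Manner and voice are unchanged, so the assimilation is partial, not total.
The other alternating forms pattern the same way: /ʃ/ → [χ] before /ɢ/ (postalveolar → uvular, matching uvular); /ʃ/ → [x] before /k/ (postalveolar → velar, matching velar) — only place changes, and always toward the following segment.
Nothing changes in [ʎoʃt͡ʃə], [ʎiʃd͡ʒo]: there the adjacent consonants already agree in place (/ʃ/ and /t͡ʃ/ are both postalveolar; /ʃ/ and /d͡ʒ/ are both postalveolar), so these forms are consistent with the same rule.
The trigger is the following segment, so the direction is regressive (anticipatory).

regressive place assimilation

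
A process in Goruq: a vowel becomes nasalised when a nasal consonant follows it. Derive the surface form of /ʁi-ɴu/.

The vowel /i/ is adjacent to the following nasal /ɴ/, so it acquires [+nasal] and surfaces as [ĩ].

[ʁĩɴu]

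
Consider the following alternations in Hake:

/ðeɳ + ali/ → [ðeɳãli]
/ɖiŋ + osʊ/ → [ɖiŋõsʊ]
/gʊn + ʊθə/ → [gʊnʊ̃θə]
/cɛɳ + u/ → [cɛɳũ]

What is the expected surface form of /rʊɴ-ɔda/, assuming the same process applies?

[rʊɴɔ̃da]

The data show progressive nasality assimilation (vowel nasalisation): /a/ → [ã] after /ɳ/; /o/ → [õ] after /ŋ/; /ʊ/ → [ʊ̃] after /n/; /u/ → [ũ] after /ɳ/ — a vowel is nasalised by an immediately preceding nasal consonant.
The vowel /ɔ/ is adjacent to the preceding nasal /ɴ/, so it acquires [+nasal] and surfaces as [ɔ̃].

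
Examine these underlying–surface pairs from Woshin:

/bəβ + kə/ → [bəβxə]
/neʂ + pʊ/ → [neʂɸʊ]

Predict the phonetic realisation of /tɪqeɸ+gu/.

The data show progressive manner assimilation: /k/ → [x] after /β/; /p/ → [ɸ] after /ʂ/. In each pair only manner changes, matching the preceding consonant, while place and voice stay constant.
The rule targets /g/ (voiced velar stop), which sits after the trigger /ɸ/ (fricative).
The voiced velar fricative is [ɣ], so /g/ → [ɣ].

[tɪqeɸɣu]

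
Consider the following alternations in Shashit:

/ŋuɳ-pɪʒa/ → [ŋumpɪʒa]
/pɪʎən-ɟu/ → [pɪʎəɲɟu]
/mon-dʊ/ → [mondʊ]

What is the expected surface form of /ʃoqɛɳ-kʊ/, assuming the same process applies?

The data show regressive place assimilation: /ɳ/ → [m] before /p/; /n/ → [ɲ] before /ɟ/. In each pair only place changes, matching the following consonant, while manner and voice stay constant.
No alternation appears in [mondʊ]: there the adjacent consonants already agree in place (/n/ and /d/ are both alveolar), so this form is consistent with the same rule.
/ɳ/ is a voiced retroflex nasal. The following trigger /k/ is velar, so /ɳ/ must become velar as well.
Changing only its place to velar gives [ŋ] — the voiced velar nasal.

[ʃoqɛŋkʊ]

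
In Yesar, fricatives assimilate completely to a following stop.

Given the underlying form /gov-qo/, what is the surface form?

[goqqo]

/v/ is the segment targeted by the rule; it sits immediately before /q/, so it assimilates completely and surfaces as [q].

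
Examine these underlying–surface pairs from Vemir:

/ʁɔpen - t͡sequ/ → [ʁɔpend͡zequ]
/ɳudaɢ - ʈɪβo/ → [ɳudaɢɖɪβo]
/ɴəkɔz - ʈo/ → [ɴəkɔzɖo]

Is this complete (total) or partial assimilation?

partial assimilation

Comparing underlying and surface forms, /t͡s/ → [d͡z] is the alternation; the neighbouring /n/ is constant.
/t͡s/ is voiceless while /n/ is voiced; the output [d͡z] is voiced, matching the trigger — so the feature that spreads is voicing.
Place and manner are unchanged, so the assimilation is partial, not total.
The same holds elsewhere in the data: /ʈ/ → [ɖ] after /ɢ/ (voiceless → voiced, matching voiced); /ʈ/ → [ɖ] after /z/ (voiceless → voiced, matching voiced) — only voicing changes, and always toward the preceding segment.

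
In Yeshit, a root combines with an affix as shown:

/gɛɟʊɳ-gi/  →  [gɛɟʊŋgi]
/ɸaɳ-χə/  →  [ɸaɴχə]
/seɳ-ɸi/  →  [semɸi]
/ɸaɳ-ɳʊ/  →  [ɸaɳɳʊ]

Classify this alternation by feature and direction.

regressive place assimilation

Underlying /ɳ/ is realised as [ŋ] next to /g/; /g/ itself does not change.
/ɳ/ is retroflex while /g/ is velar; the output [ŋ] is velar, matching the trigger — so the feature that spreads is place.
Manner and voice are unchanged, so the assimilation is partial, not total.
Checking the remaining alternations: /ɳ/ → [ɴ] before /χ/ (retroflex → uvular, matching uvular); /ɳ/ → [m] before /ɸ/ (retroflex → bilabial, matching bilabial) — only place changes, and always toward the following segment.
No alternation appears in [ɸaɳɳʊ]: there the adjacent consonants already agree in place (/ɳ/ and /ɳ/ are both retroflex), so this form is consistent with the same rule.
Since the segment that changes precedes the conditioning segment, the assimilation is regressive.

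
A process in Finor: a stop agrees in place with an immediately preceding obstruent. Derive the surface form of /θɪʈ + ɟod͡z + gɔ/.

The rule targets /ɟ/ (voiced palatal stop), which sits after the trigger /ʈ/ (retroflex).
Changing only its place to retroflex gives [ɖ] — the voiced retroflex stop.
At the second juncture, /g/ likewise becomes [d] adjacent to /d͡z/.

[θɪʈɖod͡zdɔ]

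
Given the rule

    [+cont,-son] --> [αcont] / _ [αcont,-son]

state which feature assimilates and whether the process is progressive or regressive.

The rule copies [cont] (continuancy) from the environment onto the target fricatives; since [±cont] encodes the stop/fricative manner contrast, the assimilating dimension is manner.
The conditioning segment sits to the right of the focus bar, meaning the trigger follows the segment that changes — regressive assimilation.

regressive manner assimilation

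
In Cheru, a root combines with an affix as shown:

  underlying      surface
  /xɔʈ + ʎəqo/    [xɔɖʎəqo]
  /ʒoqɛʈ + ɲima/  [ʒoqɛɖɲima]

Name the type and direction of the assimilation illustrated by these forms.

Comparing underlying and surface forms, /ʈ/ → [ɖ] is the alternation; the neighbouring /ʎ/ is constant.
/ʈ/ is voiceless while /ʎ/ is voiced; the output [ɖ] is voiced, matching the trigger — so the feature that spreads is voicing.
Place and manner are unchanged, so the assimilation is partial, not total.
Checking the remaining alternation: /ʈ/ → [ɖ] before /ɲ/ (voiceless → voiced, matching voiced) — only voicing changes, and always toward the following segment.
Since the segment that changes precedes the conditioning segment, the assimilation is regressive.

regressive voicing assimilation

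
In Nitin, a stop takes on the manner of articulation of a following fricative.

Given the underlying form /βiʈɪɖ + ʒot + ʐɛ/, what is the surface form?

The rule targets /ɖ/ (voiced retroflex stop), which sits before the trigger /ʒ/ (fricative).
Changing only its manner to fricative gives [ʐ] — the voiced retroflex fricative.
The same rule applies at the second boundary: /t/ → [s] next to /ʐ/.

[βiʈɪʐʒosʐɛ]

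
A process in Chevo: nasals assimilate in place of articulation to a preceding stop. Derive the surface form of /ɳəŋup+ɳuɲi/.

/ɳ/ is a voiced retroflex nasal. The preceding trigger /p/ is bilabial, so /ɳ/ must become bilabial as well.
Changing only its place to bilabial gives [m] — the voiced bilabial nasal.

[ɳəŋupmuɲi]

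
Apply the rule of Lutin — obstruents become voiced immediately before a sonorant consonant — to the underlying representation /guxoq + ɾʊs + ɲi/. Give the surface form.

The rule targets /q/ (voiceless uvular stop), which sits before the trigger /ɾ/ (voiced).
A voiced uvular stop is [ɢ], so the surface segment is [ɢ].
At the second juncture, /s/ likewise becomes [z] adjacent to /ɲ/.

[guxoɢɾʊzɲi]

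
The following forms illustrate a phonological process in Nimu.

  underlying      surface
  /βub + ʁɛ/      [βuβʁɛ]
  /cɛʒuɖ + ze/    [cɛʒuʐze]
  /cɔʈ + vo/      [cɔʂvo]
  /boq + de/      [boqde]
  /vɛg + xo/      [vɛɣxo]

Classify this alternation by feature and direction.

The segment that alternates is /b/, which surfaces as [β] when adjacent to /ʁ/.
/b/ is a stop while /ʁ/ is a fricative; the output [β] is a fricative, matching the trigger — so the feature that spreads is manner.
Place and voice are unchanged, so the assimilation is partial, not total.
Checking the remaining alternations: /ɖ/ → [ʐ] before /z/ (stop → fricative, matching a fricative); /ʈ/ → [ʂ] before /v/ (stop → fricative, matching a fricative); /g/ → [ɣ] before /x/ (stop → fricative, matching a fricative) — only manner changes, and always toward the following segment.
No alternation appears in [boqde]: there the adjacent consonants already agree in manner (/q/ and /d/ are both stops), so this form is consistent with the same rule.
The trigger is the following segment, so the direction is regressive (anticipatory).

regressive manner assimilation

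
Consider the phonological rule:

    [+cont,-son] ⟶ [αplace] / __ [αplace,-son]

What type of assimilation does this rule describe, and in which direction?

The shared variable α links the value of the place features (abbreviated [place]) on the target to the same value on the neighbouring segment, so place is the feature that assimilates.
Since the environment is written after the underscore, the trigger follows the target; the direction is regressive.

regressive place assimilation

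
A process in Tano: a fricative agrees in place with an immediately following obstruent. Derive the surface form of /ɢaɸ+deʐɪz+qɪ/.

[ɢasdeʐɪʁqɪ]

/ɸ/ is a voiceless bilabial fricative. The following trigger /d/ is alveolar, so /ɸ/ must become alveolar as well.
A voiceless alveolar fricative is [s], so the surface segment is [s].
At the second juncture, /z/ likewise becomes [ʁ] adjacent to /q/.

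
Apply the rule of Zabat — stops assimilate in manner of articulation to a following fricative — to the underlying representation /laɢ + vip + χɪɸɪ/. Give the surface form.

[laʁviɸχɪɸɪ]

/ɢ/ is a voiced uvular stop. The following trigger /v/ is a fricative, so /ɢ/ must become a fricative as well.
A voiced uvular fricative is [ʁ], so the surface segment is [ʁ].
At the second juncture, /p/ likewise becomes [ɸ] adjacent to /χ/.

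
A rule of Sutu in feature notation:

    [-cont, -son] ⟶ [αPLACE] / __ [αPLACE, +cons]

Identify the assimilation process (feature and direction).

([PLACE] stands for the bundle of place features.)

The shared variable α links the value of the place features (abbreviated [PLACE]) on the target to the same value on the neighbouring segment, so place is the feature that assimilates.
Since the environment is written after the underscore, the trigger follows the target; the direction is regressive.

regressive place assimilation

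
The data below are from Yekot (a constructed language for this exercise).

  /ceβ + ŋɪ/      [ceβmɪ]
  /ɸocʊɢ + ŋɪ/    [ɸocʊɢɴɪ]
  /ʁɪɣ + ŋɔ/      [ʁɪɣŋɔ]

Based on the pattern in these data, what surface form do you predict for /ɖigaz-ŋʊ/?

The data show progressive place assimilation: /ŋ/ → [m] after /β/; /ŋ/ → [ɴ] after /ɢ/. In each pair only place changes, matching the preceding consonant, while manner and voice stay constant.
No alternation appears in [ʁɪɣŋɔ]: there the adjacent consonants already agree in place (/ŋ/ and /ɣ/ are both velar), so this form is consistent with the same rule.
/ŋ/ is a voiced velar nasal. The preceding trigger /z/ is alveolar, so /ŋ/ must become alveolar as well.
The voiced alveolar nasal is [n], so /ŋ/ → [n].

[ɖigaznʊ]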